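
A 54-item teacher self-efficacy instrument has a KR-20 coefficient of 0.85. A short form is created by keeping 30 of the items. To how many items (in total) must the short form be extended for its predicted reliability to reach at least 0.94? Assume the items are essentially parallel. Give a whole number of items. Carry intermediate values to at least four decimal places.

Short-form reliability: n = 30/54 = 0.5556; r_30 = n·r/(1+(n−1)r) ≈ 0.7589
Length factor from the short form to reach 0.94: n' = 0.94(1 − 0.7589) / [0.7589(1 − 0.94)] ≈ 4.9772
Items = 4.9772 × 30 ≈ 149.32 → 150

150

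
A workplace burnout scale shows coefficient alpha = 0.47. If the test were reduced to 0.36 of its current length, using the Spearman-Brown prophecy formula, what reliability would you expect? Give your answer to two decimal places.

By Spearman-Brown, r_new = n r / (1 + (n − 1) r).
r_new = 0.36·0.47 / [1 + (0.36 − 1)·0.47]
r_new = 0.1692 / 0.6992 ≈ 0.2420

0.24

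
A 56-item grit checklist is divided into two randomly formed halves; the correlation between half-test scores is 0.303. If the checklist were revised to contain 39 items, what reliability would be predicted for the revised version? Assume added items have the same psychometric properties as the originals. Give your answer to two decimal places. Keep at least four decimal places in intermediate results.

0.38

Full-test reliability from the split-half r: r_full = 2(0.303)/(1 + 0.303) = 0.4651
Length factor from 56 to 39 items: n = 39/56 = 0.6964
r_new = n·r_full / (1 + (n − 1)·r_full) = 0.3239 / 0.8588 ≈ 0.3772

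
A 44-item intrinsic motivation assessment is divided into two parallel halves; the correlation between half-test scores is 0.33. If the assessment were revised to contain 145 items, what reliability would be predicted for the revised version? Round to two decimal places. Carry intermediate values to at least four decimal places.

Full-test reliability from the split-half r: r_full = 2(0.33)/(1 + 0.33) = 0.4962
Then adjust to 145 items: n = 145/44 = 3.2955
r_new = n·r_full / (1 + (n − 1)·r_full) = 1.6352 / 2.1390 ≈ 0.7645

0.76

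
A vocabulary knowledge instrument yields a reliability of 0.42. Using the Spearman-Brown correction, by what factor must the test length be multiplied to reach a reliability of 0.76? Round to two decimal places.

n = [0.76 × 0.58] / [0.42 × 0.24]
  = 0.4408 / 0.1008 = 4.3730

4.37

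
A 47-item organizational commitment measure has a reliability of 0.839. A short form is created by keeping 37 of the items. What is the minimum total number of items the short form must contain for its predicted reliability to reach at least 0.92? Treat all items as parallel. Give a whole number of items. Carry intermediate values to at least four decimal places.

First, r for the 37-item form: n = 37/47 = 0.7872, so r_37 = 0.7872·0.839/(1 + (0.7872 − 1)·0.839) = 0.8040
Then solve for n' with r_old = 0.8040, r_target = 0.92: n' = 0.92(1 − 0.8040)/[0.8040(1 − 0.92)] = 2.8035
Total items = 2.8035 × 37 = 103.73, rounded up to 104.

104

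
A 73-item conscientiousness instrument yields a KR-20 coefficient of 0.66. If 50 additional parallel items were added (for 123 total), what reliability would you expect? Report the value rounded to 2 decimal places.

n = 123/73 = 1.6849
r_new = 1.6849·0.66 / [1 + (1.6849 − 1)·0.66]
     = 1.1120 / 1.4520 = 0.7658

0.77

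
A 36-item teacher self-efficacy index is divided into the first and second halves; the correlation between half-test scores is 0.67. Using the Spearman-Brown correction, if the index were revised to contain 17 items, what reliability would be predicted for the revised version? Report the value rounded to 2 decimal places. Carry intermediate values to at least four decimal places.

0.66

Spearman-Brown correction (n = 2): r_full = 2·0.67/(1 + 0.67) = 0.8024
Then adjust to 17 items: n = 17/36 = 0.4722
r_new = n·r_full / (1 + (n − 1)·r_full) = 0.3789 / 0.5765 ≈ 0.6572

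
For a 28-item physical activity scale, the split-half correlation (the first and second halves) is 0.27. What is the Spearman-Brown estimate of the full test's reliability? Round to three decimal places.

0.425

r_full = 2(0.27) / (1 + 0.27)
r_full = 0.5400 / 1.2700 ≈ 0.4252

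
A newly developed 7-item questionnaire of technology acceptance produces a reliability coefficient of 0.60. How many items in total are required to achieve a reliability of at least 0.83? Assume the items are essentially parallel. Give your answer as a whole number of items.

n = [0.83 × 0.40] / [0.60 × 0.17]
  = 0.3320 / 0.1020 = 3.2549
So the test needs 3.2549 × 7 ≈ 22.78 items; rounding up, 23.

23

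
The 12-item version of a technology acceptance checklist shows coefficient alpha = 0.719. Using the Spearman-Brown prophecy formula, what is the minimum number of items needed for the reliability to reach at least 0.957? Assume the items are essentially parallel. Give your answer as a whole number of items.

105

Rearranging the Spearman-Brown formula for n,
n = r*(1 − r) / [ r (1 − r*) ]
n = 0.957(1 − 0.719) / [0.719(1 − 0.957)]
n = 0.268917 / 0.030917 ≈ 8.6980
8.6980 × 12 = 104.38 → 105 items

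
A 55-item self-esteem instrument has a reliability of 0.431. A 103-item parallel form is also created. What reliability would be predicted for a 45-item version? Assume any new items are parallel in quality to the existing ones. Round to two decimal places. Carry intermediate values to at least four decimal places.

0.38

The 103-item form is not needed; work directly from the 55-item form with n = 45/55 = 0.8182.
r_{45} = n·r / (1 + (n − 1)·r) = 0.3526 / 0.9216 ≈ 0.3826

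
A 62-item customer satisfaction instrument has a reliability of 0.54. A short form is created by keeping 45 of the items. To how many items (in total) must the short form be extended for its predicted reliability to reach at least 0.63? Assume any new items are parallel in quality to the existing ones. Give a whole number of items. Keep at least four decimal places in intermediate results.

90

Short-form reliability: n = 45/62 = 0.7258; r_45 = n·r/(1+(n−1)r) ≈ 0.4601
Length factor from the short form to reach 0.63: n' = 0.63(1 − 0.4601) / [0.4601(1 − 0.63)] ≈ 1.9980
Items = 1.9980 × 45 ≈ 89.91 → 90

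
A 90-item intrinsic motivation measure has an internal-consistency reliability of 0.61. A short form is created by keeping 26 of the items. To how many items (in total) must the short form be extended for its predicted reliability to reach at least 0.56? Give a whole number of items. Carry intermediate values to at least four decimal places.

Short-form reliability: n = 26/90 = 0.2889; r_26 = n·r/(1+(n−1)r) ≈ 0.3112
Length factor from the short form to reach 0.56: n' = 0.56(1 − 0.3112) / [0.3112(1 − 0.56)] ≈ 2.8170
Total items = 2.8170 × 26 = 73.24, rounded up to 74.

74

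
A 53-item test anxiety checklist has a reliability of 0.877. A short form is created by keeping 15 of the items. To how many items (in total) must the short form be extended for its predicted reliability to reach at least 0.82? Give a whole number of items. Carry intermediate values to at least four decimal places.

34

Short-form reliability: n = 15/53 = 0.2830; r_15 = n·r/(1+(n−1)r) ≈ 0.6686
Length factor from the short form to reach 0.82: n' = 0.82(1 − 0.6686) / [0.6686(1 − 0.82)] ≈ 2.2580
Items = 2.2580 × 15 ≈ 33.87 → 34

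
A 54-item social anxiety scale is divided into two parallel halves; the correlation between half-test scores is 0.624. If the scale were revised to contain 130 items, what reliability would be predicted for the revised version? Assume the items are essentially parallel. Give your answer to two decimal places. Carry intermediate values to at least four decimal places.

Full-test reliability from the split-half r: r_full = 2(0.624)/(1 + 0.624) = 0.7685
Then adjust to 130 items: n = 130/54 = 2.4074
r_new = n·r_full / (1 + (n − 1)·r_full) = 1.8501 / 2.0816 ≈ 0.8888

0.89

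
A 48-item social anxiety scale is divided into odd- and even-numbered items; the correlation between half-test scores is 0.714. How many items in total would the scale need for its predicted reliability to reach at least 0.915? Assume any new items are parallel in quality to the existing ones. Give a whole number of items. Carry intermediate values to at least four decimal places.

Corrected full-test reliability: r_full = 2 × 0.714 / (1 + 0.714) ≈ 0.8331
n = r_tgt(1 − r_full) / [r_full(1 − r_tgt)] = 0.915 × 0.1669 / (0.8331 × 0.085) ≈ 2.1566
Required items = 2.1566 × 48 = 103.52, so 104 items.

104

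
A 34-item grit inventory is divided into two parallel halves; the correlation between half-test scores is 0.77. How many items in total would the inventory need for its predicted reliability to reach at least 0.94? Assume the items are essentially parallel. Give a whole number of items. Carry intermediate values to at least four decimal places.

Corrected full-test reliability: r_full = 2 × 0.77 / (1 + 0.77) ≈ 0.8701
Solve Spearman-Brown for n: n = 0.94(1 − 0.8701) / [0.8701(1 − 0.94)] = 2.3389
Required items = 2.3389 × 34 = 79.52, so 80 items.

80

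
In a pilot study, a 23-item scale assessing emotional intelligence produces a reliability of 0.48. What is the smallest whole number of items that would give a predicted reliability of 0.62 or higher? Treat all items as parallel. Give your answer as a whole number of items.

Rearranging the Spearman-Brown formula for n,
n = r_target (1 − r_old) / [ r_old (1 − r_target) ]
n = 0.62 × (1 − 0.48) / [ 0.48 × (1 − 0.62) ]
n = 0.3224 / 0.1824 ≈ 1.7675
Items needed = n × 23 = 1.7675 × 23 ≈ 40.65 → round up to 41

41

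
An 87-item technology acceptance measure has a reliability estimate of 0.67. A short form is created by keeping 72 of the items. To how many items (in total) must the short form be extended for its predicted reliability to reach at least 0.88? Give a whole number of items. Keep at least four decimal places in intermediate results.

First, r for the 72-item form: n = 72/87 = 0.8276, so r_72 = 0.8276·0.67/(1 + (0.8276 − 1)·0.67) = 0.6269
Length factor from the short form to reach 0.88: n' = 0.88(1 − 0.6269) / [0.6269(1 − 0.88)] ≈ 4.3644
Items = 4.3644 × 72 ≈ 314.24 → 315

315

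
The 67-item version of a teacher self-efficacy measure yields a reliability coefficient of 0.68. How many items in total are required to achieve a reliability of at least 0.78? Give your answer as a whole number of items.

112

Spearman-Brown solved for the length factor n:
n = r*(1 − r) / [ r (1 − r*) ]
n = 0.78 × (1 − 0.68) / [ 0.68 × (1 − 0.78) ]
  = 0.2496 / 0.1496 = 1.6684
1.6684 × 67 = 111.78 → 112 items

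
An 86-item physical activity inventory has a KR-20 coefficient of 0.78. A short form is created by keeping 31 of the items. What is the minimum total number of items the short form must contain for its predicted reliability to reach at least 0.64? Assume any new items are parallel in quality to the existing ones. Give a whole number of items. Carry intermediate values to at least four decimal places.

44

Short-form reliability: n = 31/86 = 0.3605; r_31 = n·r/(1+(n−1)r) ≈ 0.5610
Then solve for n' with r_old = 0.5610, r_target = 0.64: n' = 0.64(1 − 0.5610)/[0.5610(1 − 0.64)] = 1.3912
Total items = 1.3912 × 31 = 43.13, rounded up to 44.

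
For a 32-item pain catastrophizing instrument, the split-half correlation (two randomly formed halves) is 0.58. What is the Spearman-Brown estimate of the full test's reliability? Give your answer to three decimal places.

0.734

r_full = 2(0.58) / (1 + 0.58)
       = 1.1600 / 1.5800 = 0.7342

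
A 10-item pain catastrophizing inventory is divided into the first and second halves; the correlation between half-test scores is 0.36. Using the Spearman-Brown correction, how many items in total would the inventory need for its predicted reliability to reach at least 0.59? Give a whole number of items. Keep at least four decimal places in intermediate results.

13

r_full = 2(0.36)/(1 + 0.36) = 0.5294
Solve Spearman-Brown for n: n = 0.59(1 − 0.5294) / [0.5294(1 − 0.59)] = 1.2792
Items = 1.2792 × 10 ≈ 12.79 → 13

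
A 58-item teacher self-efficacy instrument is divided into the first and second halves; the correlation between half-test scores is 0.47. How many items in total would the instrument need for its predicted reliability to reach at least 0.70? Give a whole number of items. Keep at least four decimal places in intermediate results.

77

Corrected full-test reliability: r_full = 2 × 0.47 / (1 + 0.47) ≈ 0.6395
n = r_tgt(1 − r_full) / [r_full(1 − r_tgt)] = 0.70 × 0.3605 / (0.6395 × 0.30) ≈ 1.3154
Required items = 1.3154 × 58 = 76.29, so 77 items.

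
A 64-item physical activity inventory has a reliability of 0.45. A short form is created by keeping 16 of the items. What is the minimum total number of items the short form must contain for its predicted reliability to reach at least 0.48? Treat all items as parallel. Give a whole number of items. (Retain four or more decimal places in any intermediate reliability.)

73

Short-form reliability: n = 16/64 = 0.2500; r_16 = n·r/(1+(n−1)r) ≈ 0.1698
Length factor from the short form to reach 0.48: n' = 0.48(1 − 0.1698) / [0.1698(1 − 0.48)] ≈ 4.5132
Total items = 4.5132 × 16 = 72.21, rounded up to 73.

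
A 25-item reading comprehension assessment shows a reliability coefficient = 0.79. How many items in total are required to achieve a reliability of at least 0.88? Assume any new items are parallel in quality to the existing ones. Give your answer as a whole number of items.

49

Invert Spearman-Brown to solve for n:
n = r*(1 − r) / [ r (1 − r*) ]
n = [0.88 × 0.21] / [0.79 × 0.12]
  = 0.1848 / 0.0948 = 1.9494
So the test needs 1.9494 × 25 ≈ 48.73 items; rounding up, 49.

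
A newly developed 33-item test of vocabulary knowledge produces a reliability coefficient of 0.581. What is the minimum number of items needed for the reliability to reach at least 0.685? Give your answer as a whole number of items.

52

Invert Spearman-Brown to solve for n:
n = r_target (1 − r_old) / [ r_old (1 − r_target) ]
n = [0.685 × 0.419] / [0.581 × 0.315]
  = 0.287015 / 0.183015 = 1.5683
So the test needs 1.5683 × 33 ≈ 51.75 items; rounding up, 52.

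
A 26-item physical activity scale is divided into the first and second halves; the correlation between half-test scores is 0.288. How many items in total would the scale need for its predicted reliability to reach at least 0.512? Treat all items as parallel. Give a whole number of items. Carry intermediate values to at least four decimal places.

Corrected full-test reliability: r_full = 2 × 0.288 / (1 + 0.288) ≈ 0.4472
Solve Spearman-Brown for n: n = 0.512(1 − 0.4472) / [0.4472(1 − 0.512)] = 1.2969
Required items = 1.2969 × 26 = 33.72, so 34 items.

34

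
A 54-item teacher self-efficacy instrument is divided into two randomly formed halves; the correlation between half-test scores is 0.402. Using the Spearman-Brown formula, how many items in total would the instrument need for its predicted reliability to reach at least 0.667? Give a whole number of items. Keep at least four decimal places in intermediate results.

Corrected full-test reliability: r_full = 2 × 0.402 / (1 + 0.402) ≈ 0.5735
Solve Spearman-Brown for n: n = 0.667(1 − 0.5735) / [0.5735(1 − 0.667)] = 1.4896
Items = 1.4896 × 54 ≈ 80.44 → 81

81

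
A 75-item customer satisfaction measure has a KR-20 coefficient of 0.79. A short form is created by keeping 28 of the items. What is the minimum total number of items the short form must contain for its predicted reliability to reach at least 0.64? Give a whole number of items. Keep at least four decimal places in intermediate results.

Short-form reliability: n = 28/75 = 0.3733; r_28 = n·r/(1+(n−1)r) ≈ 0.5841
Length factor from the short form to reach 0.64: n' = 0.64(1 − 0.5841) / [0.5841(1 − 0.64)] ≈ 1.2658
Items = 1.2658 × 28 ≈ 35.44 → 36

36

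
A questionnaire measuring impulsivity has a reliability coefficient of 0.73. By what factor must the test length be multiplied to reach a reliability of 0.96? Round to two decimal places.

8.88

Invert Spearman-Brown to solve for n:
n = r_target (1 − r_old) / [ r_old (1 − r_target) ]
n = [0.96 × 0.27] / [0.73 × 0.04]
n = 0.2592 / 0.0292 ≈ 8.8767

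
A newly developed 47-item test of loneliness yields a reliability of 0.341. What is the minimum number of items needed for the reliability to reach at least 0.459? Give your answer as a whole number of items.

78

Rearranging the Spearman-Brown formula for n,
n = r_target (1 − r_old) / [ r_old (1 − r_target) ]
n = 0.459 × (1 − 0.341) / [ 0.341 × (1 − 0.459) ]
  = 0.302481 / 0.184481 = 1.6396
Items needed = n × 47 = 1.6396 × 47 ≈ 77.06 → round up to 78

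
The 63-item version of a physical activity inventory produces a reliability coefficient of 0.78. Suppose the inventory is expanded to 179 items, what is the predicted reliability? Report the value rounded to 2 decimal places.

The new length is 179/63 = 2.8413 times the old.
Apply the Spearman-Brown prophecy formula, r' = nr / [1 + (n − 1)r]:
r_new = (2.8413 × 0.78) / (1 + (2.8413 − 1) × 0.78)
r_new = 2.2162 / 2.4362 ≈ 0.9097

0.91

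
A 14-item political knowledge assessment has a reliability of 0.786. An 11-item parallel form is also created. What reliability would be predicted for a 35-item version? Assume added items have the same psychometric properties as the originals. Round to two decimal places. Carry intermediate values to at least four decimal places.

0.90

The 11-item form is not needed; work directly from the 14-item form with n = 35/14 = 2.5000.
r_{35} = n·r / (1 + (n − 1)·r) = 1.9650 / 2.1790 ≈ 0.9018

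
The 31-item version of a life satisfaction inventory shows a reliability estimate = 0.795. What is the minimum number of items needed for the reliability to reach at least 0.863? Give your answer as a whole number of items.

51

Invert Spearman-Brown to solve for n:
n = r_target (1 − r_old) / [ r_old (1 − r_target) ]
n = [0.863 × 0.205] / [0.795 × 0.137]
n = 0.176915 / 0.108915 ≈ 1.6243
1.6243 × 31 = 50.35 → 51 items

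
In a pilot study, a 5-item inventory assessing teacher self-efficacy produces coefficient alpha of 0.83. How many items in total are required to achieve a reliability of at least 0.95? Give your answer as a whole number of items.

Rearranging the Spearman-Brown formula for n,
n = r_target (1 − r_old) / [ r_old (1 − r_target) ]
n = 0.95(1 − 0.83) / [0.83(1 − 0.95)]
  = 0.1615 / 0.0415 = 3.8916
Items needed = n × 5 = 3.8916 × 5 ≈ 19.46 → round up to 20

20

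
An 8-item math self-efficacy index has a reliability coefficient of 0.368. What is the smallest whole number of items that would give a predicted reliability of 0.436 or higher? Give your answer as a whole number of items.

n = 0.436(1 − 0.368) / [0.368(1 − 0.436)]
  = 0.275552 / 0.207552 = 1.3276
So the test needs 1.3276 × 8 ≈ 10.62 items; rounding up, 11.

11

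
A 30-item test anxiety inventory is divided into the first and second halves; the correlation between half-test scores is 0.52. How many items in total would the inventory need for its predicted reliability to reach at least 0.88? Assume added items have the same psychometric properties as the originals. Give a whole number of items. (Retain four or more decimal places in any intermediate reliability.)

102

Corrected full-test reliability: r_full = 2 × 0.52 / (1 + 0.52) ≈ 0.6842
n = r_tgt(1 − r_full) / [r_full(1 − r_tgt)] = 0.88 × 0.3158 / (0.6842 × 0.12) ≈ 3.3848
Items = 3.3848 × 30 ≈ 101.54 → 102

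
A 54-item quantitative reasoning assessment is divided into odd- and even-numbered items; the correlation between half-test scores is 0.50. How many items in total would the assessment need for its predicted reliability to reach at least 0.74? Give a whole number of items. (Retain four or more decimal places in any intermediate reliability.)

r_full = 2(0.50)/(1 + 0.50) = 0.6667
n = r_tgt(1 − r_full) / [r_full(1 − r_tgt)] = 0.74 × 0.3333 / (0.6667 × 0.26) ≈ 1.4229
Required items = 1.4229 × 54 = 76.84, so 77 items.

77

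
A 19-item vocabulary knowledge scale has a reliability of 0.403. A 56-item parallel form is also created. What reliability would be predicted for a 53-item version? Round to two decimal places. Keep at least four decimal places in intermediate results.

Only the ratio of lengths matters: n = 53/19 = 2.7895
r_{53} = n·r / (1 + (n − 1)·r) = 1.1242 / 1.7212 ≈ 0.6531

0.65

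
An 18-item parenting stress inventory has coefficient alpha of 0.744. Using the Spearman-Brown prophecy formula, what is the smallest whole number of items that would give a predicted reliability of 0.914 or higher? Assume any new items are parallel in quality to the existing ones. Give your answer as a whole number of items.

66

n = 0.914 × (1 − 0.744) / [ 0.744 × (1 − 0.914) ]
n = 0.233984 / 0.063984 ≈ 3.6569
So the test needs 3.6569 × 18 ≈ 65.82 items; rounding up, 66.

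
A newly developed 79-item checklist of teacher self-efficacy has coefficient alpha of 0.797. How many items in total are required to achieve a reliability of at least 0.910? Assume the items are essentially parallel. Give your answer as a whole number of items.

Spearman-Brown solved for the length factor n:
n = r*(1 − r) / [ r (1 − r*) ]
n = 0.910 × (1 − 0.797) / [ 0.797 × (1 − 0.910) ]
n = 0.184730 / 0.071730 ≈ 2.5754
Items needed = n × 79 = 2.5754 × 79 ≈ 203.46 → round up to 204

204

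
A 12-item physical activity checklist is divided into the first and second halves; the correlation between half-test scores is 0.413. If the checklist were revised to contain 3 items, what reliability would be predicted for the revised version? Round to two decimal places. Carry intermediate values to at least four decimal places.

0.26

First correct the split-half correlation to full-test reliability: r_full = 2 × 0.413 / (1 + 0.413) ≈ 0.5846
Then adjust to 3 items: n = 3/12 = 0.2500
r_new = n·r_full / (1 + (n − 1)·r_full) = 0.1462 / 0.5615 ≈ 0.2604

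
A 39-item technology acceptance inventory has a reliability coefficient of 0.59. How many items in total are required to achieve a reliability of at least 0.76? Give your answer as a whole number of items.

n = 0.76 × (1 − 0.59) / [ 0.59 × (1 − 0.76) ]
n = 0.3116 / 0.1416 ≈ 2.2006
2.2006 × 39 = 85.82 → 86 items

86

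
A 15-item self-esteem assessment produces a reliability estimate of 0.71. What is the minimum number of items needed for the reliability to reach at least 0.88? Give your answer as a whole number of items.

45

Invert Spearman-Brown to solve for n:
n = r_target (1 − r_old) / [ r_old (1 − r_target) ]
n = 0.88 × (1 − 0.71) / [ 0.71 × (1 − 0.88) ]
  = 0.2552 / 0.0852 = 2.9953
2.9953 × 15 = 44.93 → 45 items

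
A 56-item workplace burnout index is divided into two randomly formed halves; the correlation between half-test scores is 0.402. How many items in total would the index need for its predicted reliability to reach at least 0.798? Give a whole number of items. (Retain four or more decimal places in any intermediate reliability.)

Corrected full-test reliability: r_full = 2 × 0.402 / (1 + 0.402) ≈ 0.5735
n = r_tgt(1 − r_full) / [r_full(1 − r_tgt)] = 0.798 × 0.4265 / (0.5735 × 0.202) ≈ 2.9379
Required items = 2.9379 × 56 = 164.52, so 165 items.

165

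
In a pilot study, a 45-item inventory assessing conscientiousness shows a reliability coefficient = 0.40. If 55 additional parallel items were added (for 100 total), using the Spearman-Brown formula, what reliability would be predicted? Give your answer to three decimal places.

Length ratio n = 100/45 = 2.2222
r_new = 2.2222·0.40 / [1 + (2.2222 − 1)·0.40]
r_new = 0.8889 / 1.4889 ≈ 0.5970

0.597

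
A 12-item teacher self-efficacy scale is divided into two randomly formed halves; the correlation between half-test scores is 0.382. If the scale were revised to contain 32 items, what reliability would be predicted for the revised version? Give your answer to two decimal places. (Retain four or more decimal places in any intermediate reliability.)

0.77

Spearman-Brown correction (n = 2): r_full = 2·0.382/(1 + 0.382) = 0.5528
Length factor from 12 to 32 items: n = 32/12 = 2.6667
r_new = n·r_full / (1 + (n − 1)·r_full) = 1.4742 / 1.9214 ≈ 0.7673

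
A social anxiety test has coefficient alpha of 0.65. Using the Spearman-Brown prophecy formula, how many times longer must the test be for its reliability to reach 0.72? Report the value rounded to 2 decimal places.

n = 0.72 × (1 − 0.65) / [ 0.65 × (1 − 0.72) ]
  = 0.2520 / 0.1820 = 1.3846

1.38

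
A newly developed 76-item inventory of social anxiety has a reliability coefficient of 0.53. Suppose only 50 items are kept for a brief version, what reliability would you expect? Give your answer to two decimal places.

0.43

The new length is 50/76 = 0.6579 times the old.
r_new = (0.6579 × 0.53) / (1 + (0.6579 − 1) × 0.53)
     = 0.3487 / 0.8187 = 0.4259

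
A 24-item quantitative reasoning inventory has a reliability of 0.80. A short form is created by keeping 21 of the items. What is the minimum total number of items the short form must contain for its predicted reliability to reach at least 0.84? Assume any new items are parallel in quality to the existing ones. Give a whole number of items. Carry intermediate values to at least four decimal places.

Short-form reliability: n = 21/24 = 0.8750; r_21 = n·r/(1+(n−1)r) ≈ 0.7778
Length factor from the short form to reach 0.84: n' = 0.84(1 − 0.7778) / [0.7778(1 − 0.84)] ≈ 1.4998
Items = 1.4998 × 21 ≈ 31.50 → 32

32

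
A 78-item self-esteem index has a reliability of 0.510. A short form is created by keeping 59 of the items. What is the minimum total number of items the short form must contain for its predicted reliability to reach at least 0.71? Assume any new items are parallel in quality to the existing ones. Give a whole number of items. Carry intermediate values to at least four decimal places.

184

First, r for the 59-item form: n = 59/78 = 0.7564, so r_59 = 0.7564·0.510/(1 + (0.7564 − 1)·0.510) = 0.4405
Then solve for n' with r_old = 0.4405, r_target = 0.71: n' = 0.71(1 − 0.4405)/[0.4405(1 − 0.71)] = 3.1097
Items = 3.1097 × 59 ≈ 183.47 → 184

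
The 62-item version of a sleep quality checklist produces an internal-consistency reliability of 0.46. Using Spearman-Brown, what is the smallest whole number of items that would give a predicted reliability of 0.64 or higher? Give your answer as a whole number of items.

130

n = [0.64 × 0.54] / [0.46 × 0.36]
n = 0.3456 / 0.1656 ≈ 2.0870
2.0870 × 62 = 129.39 → 130 items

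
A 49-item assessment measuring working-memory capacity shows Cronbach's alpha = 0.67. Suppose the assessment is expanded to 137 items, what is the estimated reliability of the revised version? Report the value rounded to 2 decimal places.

0.85

Length ratio n = 137/49 = 2.7959
r_new = 2.7959·0.67 / [1 + (2.7959 − 1)·0.67]
r_new = 1.8733 / 2.2033 ≈ 0.8502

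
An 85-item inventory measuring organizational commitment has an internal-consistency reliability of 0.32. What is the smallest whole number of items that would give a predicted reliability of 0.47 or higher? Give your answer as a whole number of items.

161

Rearranging the Spearman-Brown formula for n,
n = r*(1 − r) / [ r (1 − r*) ]
n = [0.47 × 0.68] / [0.32 × 0.53]
n = 0.3196 / 0.1696 ≈ 1.8844
So the test needs 1.8844 × 85 ≈ 160.17 items; rounding up, 161.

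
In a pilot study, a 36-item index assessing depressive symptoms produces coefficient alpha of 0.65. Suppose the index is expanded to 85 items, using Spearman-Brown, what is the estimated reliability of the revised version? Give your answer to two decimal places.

0.81

n = 85/36 = 2.3611
Spearman-Brown: r_new = n·r / (1 + (n − 1)·r)
r_new = (2.3611 × 0.65) / (1 + (2.3611 − 1) × 0.65)
r_new = 1.5347 / 1.8847 ≈ 0.8143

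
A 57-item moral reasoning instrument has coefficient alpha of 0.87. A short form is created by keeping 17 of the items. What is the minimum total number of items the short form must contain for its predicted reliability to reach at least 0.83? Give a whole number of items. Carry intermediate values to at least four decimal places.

42

Short-form reliability: n = 17/57 = 0.2982; r_17 = n·r/(1+(n−1)r) ≈ 0.6662
Then solve for n' with r_old = 0.6662, r_target = 0.83: n' = 0.83(1 − 0.6662)/[0.6662(1 − 0.83)] = 2.4463
Total items = 2.4463 × 17 = 41.59, rounded up to 42.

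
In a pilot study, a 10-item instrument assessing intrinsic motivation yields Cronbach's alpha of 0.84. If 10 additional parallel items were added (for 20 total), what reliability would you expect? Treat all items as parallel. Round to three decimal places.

0.913

The new length is 20/10 = 2 times the old.
By Spearman-Brown, r_new = n r / (1 + (n − 1) r).
r_new = 2·0.84 / [1 + (2 − 1)·0.84]
r_new = 1.6800 / 1.8400 ≈ 0.9130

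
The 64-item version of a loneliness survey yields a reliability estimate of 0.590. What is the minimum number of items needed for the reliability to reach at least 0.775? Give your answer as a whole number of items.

Rearranging the Spearman-Brown formula for n,
n = r*(1 − r) / [ r (1 − r*) ]
n = 0.775(1 − 0.590) / [0.590(1 − 0.775)]
n = 0.317750 / 0.132750 ≈ 2.3936
Items needed = n × 64 = 2.3936 × 64 ≈ 153.19 → round up to 154

154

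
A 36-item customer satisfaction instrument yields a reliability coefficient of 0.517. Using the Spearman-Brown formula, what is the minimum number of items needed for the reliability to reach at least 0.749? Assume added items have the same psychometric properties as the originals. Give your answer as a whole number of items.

101

Rearranging the Spearman-Brown formula for n,
n = r_target (1 − r_old) / [ r_old (1 − r_target) ]
n = 0.749(1 − 0.517) / [0.517(1 − 0.749)]
n = 0.361767 / 0.129767 ≈ 2.7878
So the test needs 2.7878 × 36 ≈ 100.36 items; rounding up, 101.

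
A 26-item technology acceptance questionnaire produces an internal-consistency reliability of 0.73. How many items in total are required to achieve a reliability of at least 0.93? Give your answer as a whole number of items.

128

n = 0.93(1 − 0.73) / [0.73(1 − 0.93)]
n = 0.2511 / 0.0511 ≈ 4.9139
4.9139 × 26 = 127.76 → 128 items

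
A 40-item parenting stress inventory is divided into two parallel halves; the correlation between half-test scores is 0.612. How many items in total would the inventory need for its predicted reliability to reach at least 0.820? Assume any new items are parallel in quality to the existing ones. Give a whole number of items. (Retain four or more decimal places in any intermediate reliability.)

r_full = 2(0.612)/(1 + 0.612) = 0.7593
Solve Spearman-Brown for n: n = 0.820(1 − 0.7593) / [0.7593(1 − 0.820)] = 1.4441
Items = 1.4441 × 40 ≈ 57.76 → 58

58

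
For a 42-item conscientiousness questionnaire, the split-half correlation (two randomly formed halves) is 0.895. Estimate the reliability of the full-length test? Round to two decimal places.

0.94

r_full = 2r_hh / (1 + r_hh) = 2 × 0.895 / (1 + 0.895)
r_full = 1.7900 / 1.8950 ≈ 0.9446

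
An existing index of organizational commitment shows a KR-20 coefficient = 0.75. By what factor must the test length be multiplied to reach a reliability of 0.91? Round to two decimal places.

n = 0.91 × (1 − 0.75) / [ 0.75 × (1 − 0.91) ]
  = 0.2275 / 0.0675 = 3.3704

3.37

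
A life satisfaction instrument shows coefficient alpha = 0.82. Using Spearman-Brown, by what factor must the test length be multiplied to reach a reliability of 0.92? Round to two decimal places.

2.52

Invert Spearman-Brown to solve for n:
n = r_target (1 − r_old) / [ r_old (1 − r_target) ]
n = 0.92(1 − 0.82) / [0.82(1 − 0.92)]
  = 0.1656 / 0.0656 = 2.5244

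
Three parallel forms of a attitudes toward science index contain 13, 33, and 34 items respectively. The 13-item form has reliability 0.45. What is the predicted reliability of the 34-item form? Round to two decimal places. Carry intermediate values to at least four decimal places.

0.68

The 33-item form is not needed; work directly from the 13-item form with n = 34/13 = 2.6154.
r_{34} = n·r / (1 + (n − 1)·r) = 1.1769 / 1.7269 ≈ 0.6815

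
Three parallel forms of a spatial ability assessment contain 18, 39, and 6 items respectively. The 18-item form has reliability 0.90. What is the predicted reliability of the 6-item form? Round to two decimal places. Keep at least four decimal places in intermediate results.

The 39-item form is not needed; work directly from the 18-item form with n = 6/18 = 0.3333.
r_{6} = n·r / (1 + (n − 1)·r) = 0.3000 / 0.4000 ≈ 0.7500

0.75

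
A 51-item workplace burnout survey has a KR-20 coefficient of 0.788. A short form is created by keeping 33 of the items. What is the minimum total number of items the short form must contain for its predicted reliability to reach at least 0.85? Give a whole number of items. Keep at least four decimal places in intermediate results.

First, r for the 33-item form: n = 33/51 = 0.6471, so r_33 = 0.6471·0.788/(1 + (0.6471 − 1)·0.788) = 0.7063
Then solve for n' with r_old = 0.7063, r_target = 0.85: n' = 0.85(1 − 0.7063)/[0.7063(1 − 0.85)] = 2.3564
Items = 2.3564 × 33 ≈ 77.76 → 78

78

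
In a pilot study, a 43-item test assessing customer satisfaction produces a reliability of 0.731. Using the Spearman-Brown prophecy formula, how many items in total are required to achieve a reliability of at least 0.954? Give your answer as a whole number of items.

Rearranging the Spearman-Brown formula for n,
n = r_target (1 − r_old) / [ r_old (1 − r_target) ]
n = 0.954 × (1 − 0.731) / [ 0.731 × (1 − 0.954) ]
  = 0.256626 / 0.033626 = 7.6318
7.6318 × 43 = 328.17 → 329 items

329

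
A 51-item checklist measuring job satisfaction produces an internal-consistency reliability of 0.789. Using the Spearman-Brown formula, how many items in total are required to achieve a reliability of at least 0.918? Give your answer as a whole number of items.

n = 0.918(1 − 0.789) / [0.789(1 − 0.918)]
  = 0.193698 / 0.064698 = 2.9939
So the test needs 2.9939 × 51 ≈ 152.69 items; rounding up, 153.

153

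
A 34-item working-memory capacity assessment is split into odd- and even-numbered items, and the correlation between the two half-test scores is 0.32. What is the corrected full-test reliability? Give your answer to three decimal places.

0.485

The full test is twice the length of either half (n = 2).
r_full = 2(0.32) / (1 + 0.32)
       = 0.6400 / 1.3200 = 0.4848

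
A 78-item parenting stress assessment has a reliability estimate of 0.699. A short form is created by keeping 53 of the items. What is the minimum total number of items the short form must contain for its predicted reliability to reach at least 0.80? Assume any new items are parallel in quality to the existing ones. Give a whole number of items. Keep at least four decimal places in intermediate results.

First, r for the 53-item form: n = 53/78 = 0.6795, so r_53 = 0.6795·0.699/(1 + (0.6795 − 1)·0.699) = 0.6121
Length factor from the short form to reach 0.80: n' = 0.80(1 − 0.6121) / [0.6121(1 − 0.80)] ≈ 2.5349
Items = 2.5349 × 53 ≈ 134.35 → 135

135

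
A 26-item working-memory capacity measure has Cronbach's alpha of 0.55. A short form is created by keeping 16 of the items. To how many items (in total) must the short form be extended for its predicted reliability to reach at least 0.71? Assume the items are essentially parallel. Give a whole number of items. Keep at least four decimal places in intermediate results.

53

Short-form reliability: n = 16/26 = 0.6154; r_16 = n·r/(1+(n−1)r) ≈ 0.4293
Then solve for n' with r_old = 0.4293, r_target = 0.71: n' = 0.71(1 − 0.4293)/[0.4293(1 − 0.71)] = 3.2547
Total items = 3.2547 × 16 = 52.08, rounded up to 53.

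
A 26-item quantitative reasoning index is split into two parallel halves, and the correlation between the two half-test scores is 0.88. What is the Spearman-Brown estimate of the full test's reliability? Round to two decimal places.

0.94

The full test is twice the length of either half (n = 2).
r_full = 2(0.88) / (1 + 0.88)
       = 1.7600 / 1.8800 = 0.9362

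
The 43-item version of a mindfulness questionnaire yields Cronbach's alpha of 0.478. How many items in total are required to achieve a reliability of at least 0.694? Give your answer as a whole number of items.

107

n = 0.694(1 − 0.478) / [0.478(1 − 0.694)]
  = 0.362268 / 0.146268 = 2.4767
2.4767 × 43 = 106.50 → 107 items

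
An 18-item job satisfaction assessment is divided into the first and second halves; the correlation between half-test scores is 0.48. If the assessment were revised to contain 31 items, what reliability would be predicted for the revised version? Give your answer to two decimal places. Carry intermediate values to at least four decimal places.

0.76

First correct the split-half correlation to full-test reliability: r_full = 2 × 0.48 / (1 + 0.48) ≈ 0.6486
Then adjust to 31 items: n = 31/18 = 1.7222
r_new = n·r_full / (1 + (n − 1)·r_full) = 1.1170 / 1.4684 ≈ 0.7607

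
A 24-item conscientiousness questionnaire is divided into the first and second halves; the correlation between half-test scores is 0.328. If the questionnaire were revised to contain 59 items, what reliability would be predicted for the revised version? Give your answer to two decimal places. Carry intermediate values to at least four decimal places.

Full-test reliability from the split-half r: r_full = 2(0.328)/(1 + 0.328) = 0.4940
Then adjust to 59 items: n = 59/24 = 2.4583
r_new = n·r_full / (1 + (n − 1)·r_full) = 1.2144 / 1.7204 ≈ 0.7059

0.71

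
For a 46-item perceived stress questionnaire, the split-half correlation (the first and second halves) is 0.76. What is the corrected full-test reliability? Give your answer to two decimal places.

Each half is half the length of the full test, so the full test is n = 2 times a half.
r_full = 2(0.76) / (1 + 0.76)
       = 1.5200 / 1.7600 = 0.8636

0.86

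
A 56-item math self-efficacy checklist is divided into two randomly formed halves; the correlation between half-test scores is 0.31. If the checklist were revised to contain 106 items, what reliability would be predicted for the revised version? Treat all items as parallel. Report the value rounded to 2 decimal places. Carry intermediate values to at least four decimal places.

Full-test reliability from the split-half r: r_full = 2(0.31)/(1 + 0.31) = 0.4733
Then adjust to 106 items: n = 106/56 = 1.8929
r_new = n·r_full / (1 + (n − 1)·r_full) = 0.8959 / 1.4226 ≈ 0.6298

0.63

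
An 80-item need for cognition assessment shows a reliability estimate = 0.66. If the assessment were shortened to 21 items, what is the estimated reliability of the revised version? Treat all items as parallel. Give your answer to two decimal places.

0.34

Length ratio n = 21/80 = 0.2625
Spearman-Brown: r_new = n·r / (1 + (n − 1)·r)
r_new = 0.2625·0.66 / [1 + (0.2625 − 1)·0.66]
     = 0.1733 / 0.5132 = 0.3377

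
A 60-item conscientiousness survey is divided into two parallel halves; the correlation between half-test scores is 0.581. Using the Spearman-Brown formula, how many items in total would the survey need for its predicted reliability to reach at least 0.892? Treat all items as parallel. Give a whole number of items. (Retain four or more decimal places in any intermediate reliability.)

Corrected full-test reliability: r_full = 2 × 0.581 / (1 + 0.581) ≈ 0.7350
Solve Spearman-Brown for n: n = 0.892(1 − 0.7350) / [0.7350(1 − 0.892)] = 2.9778
Required items = 2.9778 × 60 = 178.67, so 179 items.

179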